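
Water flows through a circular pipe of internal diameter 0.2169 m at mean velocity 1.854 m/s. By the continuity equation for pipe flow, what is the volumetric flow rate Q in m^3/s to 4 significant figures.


Approach: apply the continuity equation for pipe flow, Q = A * v with A = pi*(D/2)^2.
A = pi*(0.2169/2)^2 = 0.0369495 m^2
Q = 0.0369495 * 1.854 = 0.06850 m^3/s
Therefore the volumetric flow rate Q = 0.06850 m^3/s.


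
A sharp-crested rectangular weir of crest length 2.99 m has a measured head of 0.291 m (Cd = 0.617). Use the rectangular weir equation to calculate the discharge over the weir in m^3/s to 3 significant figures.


Approach: apply the rectangular weir equation, Q = (2/3)*Cd*L*sqrt(2g)*H^1.5.
Q = (2/3)*0.617*2.99*sqrt(2*9.81)*0.291^1.5 = 0.855 m^3/s
Therefore the discharge over the weir = 0.855 m^3/s.


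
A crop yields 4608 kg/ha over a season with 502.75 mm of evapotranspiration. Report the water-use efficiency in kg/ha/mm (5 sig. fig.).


Approach: apply the water-use efficiency ratio, WUE = yield/ET.
WUE = 4608 / 502.75 = 9.1656 kg/ha/mm
Therefore the water-use efficiency = 9.1656 kg/ha/mm.


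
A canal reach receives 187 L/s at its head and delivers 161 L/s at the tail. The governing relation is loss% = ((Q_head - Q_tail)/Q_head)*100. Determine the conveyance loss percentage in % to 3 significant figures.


loss = ((187 - 161)/187)*100 = 13.9 %
Therefore the conveyance loss percentage = 13.9 %.


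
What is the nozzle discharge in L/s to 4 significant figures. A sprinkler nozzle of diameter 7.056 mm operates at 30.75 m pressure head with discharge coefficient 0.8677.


Approach: apply the orifice equation, Q = Cd*A*sqrt(2*g*h), A = pi*(d/2)^2.
A = pi*(7.056e-3/2)^2 = 3.91027e-05 m^2
Q = 0.8677 * 3.91027e-05 * sqrt(2*9.81*30.75) * 1000 = 0.8334 L/s
Therefore the nozzle discharge = 0.8334 L/s.


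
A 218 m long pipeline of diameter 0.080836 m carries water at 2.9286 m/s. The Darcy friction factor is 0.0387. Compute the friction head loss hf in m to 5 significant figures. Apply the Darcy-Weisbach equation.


Approach: apply the Darcy-Weisbach equation, hf = f*(L/D)*(v^2/(2g)).
hf = 0.0387 * (218/0.080836) * (2.9286^2 / (2*9.81))
hf = 45.623 m
Therefore the friction head loss hf = 45.623 m.


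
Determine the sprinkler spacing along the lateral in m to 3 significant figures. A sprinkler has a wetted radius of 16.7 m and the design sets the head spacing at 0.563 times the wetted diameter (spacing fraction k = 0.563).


Approach: apply the sprinkler spacing rule (spacing as a fraction of wetted diameter), S = k*(2*R).
S = 0.563 * (2 * 16.7) = 18.8 m
Therefore the sprinkler spacing along the lateral = 18.8 m.


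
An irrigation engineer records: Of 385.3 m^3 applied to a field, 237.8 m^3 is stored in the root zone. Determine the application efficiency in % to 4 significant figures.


Approach: apply the application efficiency ratio, Ea = (stored/applied)*100.
Ea = (237.8/385.3)*100 = 61.72 %
Therefore the application efficiency = 61.72 %.


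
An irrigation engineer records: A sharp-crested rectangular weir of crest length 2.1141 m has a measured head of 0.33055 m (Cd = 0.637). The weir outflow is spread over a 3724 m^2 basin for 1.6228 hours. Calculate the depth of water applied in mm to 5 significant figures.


Approach: apply the rectangular weir equation with a volume-to-depth conversion, Q = (2/3)*Cd*L*sqrt(2g)*H^1.5; d = Q*t/A * 1000.
Step 1 — weir discharge:
  Q = (2/3)*0.637*2.1141*sqrt(2*9.81)*0.33055^1.5 = 0.7557514 m^3/s
Step 2 — volume: V = 0.7557514 * 1.6228*3600 = 4415.160 m^3
Step 3 — depth: d = V/A * 1000 = 4415.160/3724 * 1000 = 1185.6 mm
Therefore the depth of water applied = 1185.6 mm.


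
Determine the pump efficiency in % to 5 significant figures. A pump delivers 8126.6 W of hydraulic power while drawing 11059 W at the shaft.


Approach: apply the efficiency ratio, eta = (P_out/P_in)*100.
eta = (8126.6 / 11059) * 100 = 73.484 %
Therefore the pump efficiency = 73.484 %.


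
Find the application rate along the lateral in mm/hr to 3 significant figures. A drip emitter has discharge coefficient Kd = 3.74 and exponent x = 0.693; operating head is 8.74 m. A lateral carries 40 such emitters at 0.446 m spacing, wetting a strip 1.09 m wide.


Approach: apply the emitter equation with a lateral mass balance, q = Kd*h^x; Q = n*q; rate = Q/(n*spacing*width).
Step 1 — single emitter flow (q = Kd*h^x):
  q = 3.74 * 8.74^0.693 = 16.801 L/hr
Step 2 — total lateral flow: Q = 40 * 16.801 = 672.05 L/hr
Step 3 — wetted area: A = 40 * 0.446 * 1.09 = 19.446 m^2
Step 4 — application rate: Q/A = 672.05/19.446 = 34.6 mm/hr
Therefore the application rate along the lateral = 34.6 mm/hr.


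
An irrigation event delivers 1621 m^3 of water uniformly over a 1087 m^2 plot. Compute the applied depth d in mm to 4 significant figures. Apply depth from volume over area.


Approach: apply depth from volume over area, d = (V/A)*1000.
d = (1621 / 1087) * 1000 = 1491 mm
Therefore the applied depth d = 1491 mm.


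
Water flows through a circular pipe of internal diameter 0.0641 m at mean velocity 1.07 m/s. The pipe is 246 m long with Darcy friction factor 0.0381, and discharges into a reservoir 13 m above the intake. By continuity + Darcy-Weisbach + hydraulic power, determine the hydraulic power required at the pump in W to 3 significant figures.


Approach: apply continuity + Darcy-Weisbach + hydraulic power, Q = A*v; hf = f*(L/D)*(v^2/(2g)); H = static + hf; P = rho*g*Q*H.
Step 1 — flow rate (continuity, Q = A*v):
  A = pi*(0.0641/2)^2 = 0.0032271 m^2
  Q = 0.0032271 * 1.07 = 0.0034529 m^3/s
Step 2 — friction head loss (Darcy-Weisbach):
  hf = 0.0381 * (246/0.0641) * (1.07^2 / (2*9.81))
  hf = 8.5324 m
Step 3 — total head: H = 13 + 8.5324 = 21.532 m
Step 4 — hydraulic power (P = rho*g*Q*H):
  P = 1000 * 9.81 * 0.0034529 * 21.532 = 729 W
Therefore the hydraulic power required at the pump = 729 W.


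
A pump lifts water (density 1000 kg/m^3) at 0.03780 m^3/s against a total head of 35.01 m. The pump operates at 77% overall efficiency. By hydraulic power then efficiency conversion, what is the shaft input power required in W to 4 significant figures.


Approach: apply hydraulic power then efficiency conversion, P = rho*g*Q*H; P_in = P/eta.
Step 1 — hydraulic power (P = rho*g*Q*H):
  P = 1000 * 9.81 * 0.03780 * 35.01 = 12982.3 W
Step 2 — input power: P_in = P/eta = 12982.3 / 0.77 = 16860 W
Therefore the shaft input power required = 16860 W.


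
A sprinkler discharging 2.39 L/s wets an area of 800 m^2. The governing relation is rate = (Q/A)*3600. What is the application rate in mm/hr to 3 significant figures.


rate = (2.39 / 800) * 3600 = 10.8 mm/hr
Therefore the application rate = 10.8 mm/hr.


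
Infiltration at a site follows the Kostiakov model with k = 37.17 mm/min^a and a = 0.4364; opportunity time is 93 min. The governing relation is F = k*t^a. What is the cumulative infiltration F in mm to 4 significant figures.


F = 37.17 * 93^0.4364 = 268.7 mm
Therefore the cumulative infiltration F = 268.7 mm.


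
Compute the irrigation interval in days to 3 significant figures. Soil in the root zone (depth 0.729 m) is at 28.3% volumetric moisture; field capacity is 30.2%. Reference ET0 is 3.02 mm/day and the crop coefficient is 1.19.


Approach: apply soil-water budget scheduling, SMD = (FC-theta)/100*depth*1000; ETc = ET0*Kc; interval = SMD/ETc.
Step 1 — soil moisture deficit:
  SMD = (30.2 - 28.3)/100 * 0.729 * 1000 = 13.851 mm
Step 2 — daily crop ET (ETc = ET0*Kc):
  ETc = 3.02 * 1.19 = 3.5938 mm/day
Step 3 — irrigation interval (SMD/ETc):
  interval = 13.851 / 3.5938 = 3.85 days
Therefore the irrigation interval = 3.85 days.


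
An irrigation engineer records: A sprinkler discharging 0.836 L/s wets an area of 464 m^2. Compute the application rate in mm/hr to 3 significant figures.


Approach: apply the application rate relation, rate = (Q/A)*3600.
rate = (0.836 / 464) * 3600 = 6.49 mm/hr
Therefore the application rate = 6.49 mm/hr.


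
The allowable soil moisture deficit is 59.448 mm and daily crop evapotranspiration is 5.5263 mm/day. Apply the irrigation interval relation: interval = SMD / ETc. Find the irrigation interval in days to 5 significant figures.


interval = 59.448 / 5.5263 = 10.757 days
Therefore the irrigation interval = 10.757 days.


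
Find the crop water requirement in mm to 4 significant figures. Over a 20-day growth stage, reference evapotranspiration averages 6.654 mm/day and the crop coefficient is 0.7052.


Approach: apply the crop water requirement relation, CWR = ET0 * Kc * days.
CWR = 6.654 * 0.7052 * 20 = 93.85 mm
Therefore the crop water requirement = 93.85 mm.


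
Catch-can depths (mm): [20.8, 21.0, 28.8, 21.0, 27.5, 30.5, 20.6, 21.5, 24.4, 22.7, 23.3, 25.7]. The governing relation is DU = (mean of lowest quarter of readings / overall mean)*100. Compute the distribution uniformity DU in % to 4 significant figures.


sorted lowest 3 of 12: [20.6, 20.8, 21.0] -> mean = 20.8000 mm
overall mean = 23.9833 mm
DU = (20.8000/23.9833)*100 = 86.73 %
Therefore the distribution uniformity DU = 86.73 %.


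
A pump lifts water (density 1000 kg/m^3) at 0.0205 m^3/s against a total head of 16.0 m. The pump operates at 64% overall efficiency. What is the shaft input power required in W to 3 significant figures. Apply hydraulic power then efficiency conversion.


Approach: apply hydraulic power then efficiency conversion, P = rho*g*Q*H; P_in = P/eta.
Step 1 — hydraulic power (P = rho*g*Q*H):
  P = 1000 * 9.81 * 0.0205 * 16.0 = 3217.7 W
Step 2 — input power: P_in = P/eta = 3217.7 / 0.64 = 5030 W
Therefore the shaft input power required = 5030 W.


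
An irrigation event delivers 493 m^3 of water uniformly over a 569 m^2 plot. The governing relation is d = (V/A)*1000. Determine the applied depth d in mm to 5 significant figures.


d = (493 / 569) * 1000 = 866.43 mm
Therefore the applied depth d = 866.43 mm.


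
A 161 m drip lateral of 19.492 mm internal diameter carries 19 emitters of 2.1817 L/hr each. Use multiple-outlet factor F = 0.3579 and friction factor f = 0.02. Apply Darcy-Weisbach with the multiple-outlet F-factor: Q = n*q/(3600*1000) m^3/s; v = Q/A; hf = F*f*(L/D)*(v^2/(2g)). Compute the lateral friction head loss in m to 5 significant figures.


Q = 19*2.1817/(3600*1000) = 1.151453e-05 m^3/s
A = pi*(19.492e-3/2)^2 = 2.984027e-04 m^2, so v = Q/A = 0.03858722 m/s
hf = 0.3579*0.02*(161/0.019492)*(0.03858722^2/(2*9.81)) = 0.0044869 m
Therefore the lateral friction head loss = 0.0044869 m.


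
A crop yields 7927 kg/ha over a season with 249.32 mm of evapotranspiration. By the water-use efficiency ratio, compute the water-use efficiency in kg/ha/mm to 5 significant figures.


Approach: apply the water-use efficiency ratio, WUE = yield/ET.
WUE = 7927 / 249.32 = 31.794 kg/ha/mm
Therefore the water-use efficiency = 31.794 kg/ha/mm.


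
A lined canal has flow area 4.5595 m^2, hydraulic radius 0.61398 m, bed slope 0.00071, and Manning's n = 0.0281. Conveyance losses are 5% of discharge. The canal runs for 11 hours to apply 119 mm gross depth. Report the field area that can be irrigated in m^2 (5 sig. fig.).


Approach: apply Manning's equation with a conveyance and depth budget, Q = (1/n)*A*R^(2/3)*S^(1/2); Q_field = Q*(1-loss); Area = Q_field*t/(d/1000).
Step 1 — canal discharge (Manning's equation):
  Q = (1/0.0281) * 4.5595 * 0.61398^(2/3) * 0.00071^(1/2) = 3.123270 m^3/s
Step 2 — delivered flow: Q_field = 3.123270*(1 - 5/100) = 2.967107 m^3/s
Step 3 — volume delivered: V = 2.967107 * 11*3600 = 117497.4 m^3
Step 4 — area served: A = V / (depth/1000) = 117497.4 / 0.119 = 987370 m^2
Therefore the field area that can be irrigated = 987370 m^2.


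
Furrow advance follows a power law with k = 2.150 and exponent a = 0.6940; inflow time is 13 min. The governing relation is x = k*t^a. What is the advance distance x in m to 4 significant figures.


x = 2.150 * 13^0.6940 = 12.75 m
Therefore the advance distance x = 12.75 m.


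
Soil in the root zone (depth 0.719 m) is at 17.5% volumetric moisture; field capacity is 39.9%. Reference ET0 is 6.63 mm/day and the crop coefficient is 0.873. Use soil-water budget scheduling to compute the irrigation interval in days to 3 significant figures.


Approach: apply soil-water budget scheduling, SMD = (FC-theta)/100*depth*1000; ETc = ET0*Kc; interval = SMD/ETc.
Step 1 — soil moisture deficit:
  SMD = (39.9 - 17.5)/100 * 0.719 * 1000 = 161.06 mm
Step 2 — daily crop ET (ETc = ET0*Kc):
  ETc = 6.63 * 0.873 = 5.7880 mm/day
Step 3 — irrigation interval (SMD/ETc):
  interval = 161.06 / 5.7880 = 27.8 days
Therefore the irrigation interval = 27.8 days.


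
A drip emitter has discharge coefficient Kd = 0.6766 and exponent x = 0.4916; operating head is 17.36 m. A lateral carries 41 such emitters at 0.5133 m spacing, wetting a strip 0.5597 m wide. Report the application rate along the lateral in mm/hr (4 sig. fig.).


Approach: apply the emitter equation with a lateral mass balance, q = Kd*h^x; Q = n*q; rate = Q/(n*spacing*width).
Step 1 — single emitter flow (q = Kd*h^x):
  q = 0.6766 * 17.36^0.4916 = 2.75229 L/hr
Step 2 — total lateral flow: Q = 41 * 2.75229 = 112.844 L/hr
Step 3 — wetted area: A = 41 * 0.5133 * 0.5597 = 11.7791 m^2
Step 4 — application rate: Q/A = 112.844/11.7791 = 9.580 mm/hr
Therefore the application rate along the lateral = 9.580 mm/hr.


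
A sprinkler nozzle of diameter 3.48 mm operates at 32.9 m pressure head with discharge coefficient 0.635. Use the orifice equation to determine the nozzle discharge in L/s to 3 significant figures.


Approach: apply the orifice equation, Q = Cd*A*sqrt(2*g*h), A = pi*(d/2)^2.
A = pi*(3.48e-3/2)^2 = 9.5115e-06 m^2
Q = 0.635 * 9.5115e-06 * sqrt(2*9.81*32.9) * 1000 = 0.153 L/s
Therefore the nozzle discharge = 0.153 L/s.


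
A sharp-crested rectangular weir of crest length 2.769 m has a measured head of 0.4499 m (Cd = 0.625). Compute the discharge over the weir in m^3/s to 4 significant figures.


Approach: apply the rectangular weir equation, Q = (2/3)*Cd*L*sqrt(2g)*H^1.5.
Q = (2/3)*0.625*2.769*sqrt(2*9.81)*0.4499^1.5 = 1.542 m^3/s
Therefore the discharge over the weir = 1.542 m^3/s.


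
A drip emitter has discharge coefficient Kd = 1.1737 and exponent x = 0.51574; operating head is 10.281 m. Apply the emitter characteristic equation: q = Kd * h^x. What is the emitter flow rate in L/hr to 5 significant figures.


q = 1.1737 * 10.281^0.51574 = 3.9039 L/hr
Therefore the emitter flow rate = 3.9039 L/hr.


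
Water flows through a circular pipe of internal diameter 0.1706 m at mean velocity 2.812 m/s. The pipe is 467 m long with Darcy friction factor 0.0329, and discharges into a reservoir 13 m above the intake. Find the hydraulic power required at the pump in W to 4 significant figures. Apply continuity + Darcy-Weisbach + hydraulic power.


Approach: apply continuity + Darcy-Weisbach + hydraulic power, Q = A*v; hf = f*(L/D)*(v^2/(2g)); H = static + hf; P = rho*g*Q*H.
Step 1 — flow rate (continuity, Q = A*v):
  A = pi*(0.1706/2)^2 = 0.0228585 m^2
  Q = 0.0228585 * 2.812 = 0.0642781 m^3/s
Step 2 — friction head loss (Darcy-Weisbach):
  hf = 0.0329 * (467/0.1706) * (2.812^2 / (2*9.81))
  hf = 36.2966 m
Step 3 — total head: H = 13 + 36.2966 = 49.2966 m
Step 4 — hydraulic power (P = rho*g*Q*H):
  P = 1000 * 9.81 * 0.0642781 * 49.2966 = 31080 W
Therefore the hydraulic power required at the pump = 31080 W.


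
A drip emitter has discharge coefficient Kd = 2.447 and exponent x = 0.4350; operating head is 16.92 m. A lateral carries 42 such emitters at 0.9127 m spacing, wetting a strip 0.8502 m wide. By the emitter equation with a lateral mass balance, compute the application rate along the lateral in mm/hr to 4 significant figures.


Approach: apply the emitter equation with a lateral mass balance, q = Kd*h^x; Q = n*q; rate = Q/(n*spacing*width).
Step 1 — single emitter flow (q = Kd*h^x):
  q = 2.447 * 16.92^0.4350 = 8.37506 L/hr
Step 2 — total lateral flow: Q = 42 * 8.37506 = 351.753 L/hr
Step 3 — wetted area: A = 42 * 0.9127 * 0.8502 = 32.5911 m^2
Step 4 — application rate: Q/A = 351.753/32.5911 = 10.79 mm/hr
Therefore the application rate along the lateral = 10.79 mm/hr.


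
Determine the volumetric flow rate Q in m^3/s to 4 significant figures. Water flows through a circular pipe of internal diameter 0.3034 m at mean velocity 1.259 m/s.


Approach: apply the continuity equation for pipe flow, Q = A * v with A = pi*(D/2)^2.
A = pi*(0.3034/2)^2 = 0.0722971 m^2
Q = 0.0722971 * 1.259 = 0.09102 m^3/s
Therefore the volumetric flow rate Q = 0.09102 m^3/s.


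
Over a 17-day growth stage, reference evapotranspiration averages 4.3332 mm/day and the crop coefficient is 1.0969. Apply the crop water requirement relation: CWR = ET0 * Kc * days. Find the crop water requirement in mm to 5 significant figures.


CWR = 4.3332 * 1.0969 * 17 = 80.802 mm
Therefore the crop water requirement = 80.802 mm.


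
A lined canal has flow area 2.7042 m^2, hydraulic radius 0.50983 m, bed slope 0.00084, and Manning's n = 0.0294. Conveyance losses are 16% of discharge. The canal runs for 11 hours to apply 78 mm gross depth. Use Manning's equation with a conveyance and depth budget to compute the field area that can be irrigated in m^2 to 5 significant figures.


Approach: apply Manning's equation with a conveyance and depth budget, Q = (1/n)*A*R^(2/3)*S^(1/2); Q_field = Q*(1-loss); Area = Q_field*t/(d/1000).
Step 1 — canal discharge (Manning's equation):
  Q = (1/0.0294) * 2.7042 * 0.50983^(2/3) * 0.00084^(1/2) = 1.701302 m^3/s
Step 2 — delivered flow: Q_field = 1.701302*(1 - 16/100) = 1.429094 m^3/s
Step 3 — volume delivered: V = 1.429094 * 11*3600 = 56592.11 m^3
Step 4 — area served: A = V / (depth/1000) = 56592.11 / 0.078 = 725540 m^2
Therefore the field area that can be irrigated = 725540 m^2.


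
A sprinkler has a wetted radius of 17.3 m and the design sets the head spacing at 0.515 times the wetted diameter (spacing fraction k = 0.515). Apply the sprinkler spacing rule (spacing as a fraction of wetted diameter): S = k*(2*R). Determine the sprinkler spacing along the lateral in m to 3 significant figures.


S = 0.515 * (2 * 17.3) = 17.8 m
Therefore the sprinkler spacing along the lateral = 17.8 m.


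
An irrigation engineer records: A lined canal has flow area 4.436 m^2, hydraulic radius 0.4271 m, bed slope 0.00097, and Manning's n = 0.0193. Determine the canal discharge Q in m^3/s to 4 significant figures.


Approach: apply Manning's equation, Q = (1/n)*A*R^(2/3)*S^(1/2).
Q = (1/0.0193) * 4.436 * 0.4271^(2/3) * 0.00097^(1/2) = 4.060 m^3/s
Therefore the canal discharge Q = 4.060 m^3/s.


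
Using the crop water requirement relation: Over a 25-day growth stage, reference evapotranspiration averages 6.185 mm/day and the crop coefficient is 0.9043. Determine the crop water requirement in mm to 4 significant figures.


Approach: apply the crop water requirement relation, CWR = ET0 * Kc * days.
CWR = 6.185 * 0.9043 * 25 = 139.8 mm
Therefore the crop water requirement = 139.8 mm.


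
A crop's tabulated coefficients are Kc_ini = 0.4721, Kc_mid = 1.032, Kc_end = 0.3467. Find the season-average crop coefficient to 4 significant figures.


Approach: apply a simple seasonal average, Kc_avg = (Kc_ini + Kc_mid + Kc_end)/3.
Kc_avg = (0.4721 + 1.032 + 0.3467)/3 = 0.6169
Therefore the season-average crop coefficient = 0.6169.


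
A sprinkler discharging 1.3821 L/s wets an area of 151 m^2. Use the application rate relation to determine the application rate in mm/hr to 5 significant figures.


Approach: apply the application rate relation, rate = (Q/A)*3600.
rate = (1.3821 / 151) * 3600 = 32.951 mm/hr
Therefore the application rate = 32.951 mm/hr.


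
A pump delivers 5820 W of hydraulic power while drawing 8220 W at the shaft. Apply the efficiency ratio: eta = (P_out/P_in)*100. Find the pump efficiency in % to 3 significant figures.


eta = (5820 / 8220) * 100 = 70.8 %
Therefore the pump efficiency = 70.8 %.


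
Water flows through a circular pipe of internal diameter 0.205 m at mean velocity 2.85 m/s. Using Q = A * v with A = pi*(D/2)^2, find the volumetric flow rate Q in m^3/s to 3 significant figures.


A = pi*(0.205/2)^2 = 0.033006 m^2
Q = 0.033006 * 2.85 = 0.0941 m^3/s
Therefore the volumetric flow rate Q = 0.0941 m^3/s.


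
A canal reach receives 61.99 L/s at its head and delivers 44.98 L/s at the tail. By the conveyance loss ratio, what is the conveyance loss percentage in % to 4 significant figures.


Approach: apply the conveyance loss ratio, loss% = ((Q_head - Q_tail)/Q_head)*100.
loss = ((61.99 - 44.98)/61.99)*100 = 27.44 %
Therefore the conveyance loss percentage = 27.44 %.


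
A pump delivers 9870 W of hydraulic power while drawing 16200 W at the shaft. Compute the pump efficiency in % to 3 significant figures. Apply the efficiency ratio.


Approach: apply the efficiency ratio, eta = (P_out/P_in)*100.
eta = (9870 / 16200) * 100 = 60.9 %
Therefore the pump efficiency = 60.9 %.


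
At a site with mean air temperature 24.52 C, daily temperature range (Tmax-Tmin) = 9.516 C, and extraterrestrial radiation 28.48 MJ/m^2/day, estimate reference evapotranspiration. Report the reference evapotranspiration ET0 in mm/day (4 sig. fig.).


Approach: apply the Hargreaves-Samani method, ET0 = 0.0023*(Tmean+17.8)*sqrt(Tmax-Tmin)*0.408*Ra.
ET0 = 0.0023*(24.52+17.8)*sqrt(9.516)*0.408*28.48 = 3.489 mm/day
Therefore the reference evapotranspiration ET0 = 3.489 mm/day.


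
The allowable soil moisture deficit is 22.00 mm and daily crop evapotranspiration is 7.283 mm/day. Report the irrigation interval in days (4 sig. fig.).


Approach: apply the irrigation interval relation, interval = SMD / ETc.
interval = 22.00 / 7.283 = 3.021 days
Therefore the irrigation interval = 3.021 days.


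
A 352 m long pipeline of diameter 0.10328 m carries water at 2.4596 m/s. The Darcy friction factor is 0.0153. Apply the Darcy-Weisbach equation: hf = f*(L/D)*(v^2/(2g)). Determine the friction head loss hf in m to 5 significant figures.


hf = 0.0153 * (352/0.10328) * (2.4596^2 / (2*9.81))
hf = 16.079 m
Therefore the friction head loss hf = 16.079 m.


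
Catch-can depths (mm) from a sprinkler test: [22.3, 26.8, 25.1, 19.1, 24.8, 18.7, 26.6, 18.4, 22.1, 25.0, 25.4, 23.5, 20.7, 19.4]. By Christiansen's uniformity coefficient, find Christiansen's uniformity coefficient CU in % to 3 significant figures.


Approach: apply Christiansen's uniformity coefficient, CU = (1 - mean_abs_deviation/mean)*100.
mean = 22.707 mm
mean |d_i - mean| = 2.6071 mm
CU = (1 - 2.6071/22.707)*100 = 88.5 %
Therefore Christiansen's uniformity coefficient CU = 88.5 %.


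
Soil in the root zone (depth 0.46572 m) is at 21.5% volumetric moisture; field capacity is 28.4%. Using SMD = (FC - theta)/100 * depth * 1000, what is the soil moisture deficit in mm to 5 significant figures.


SMD = (28.4 - 21.5)/100 * 0.46572 * 1000 = 32.135 mm
Therefore the soil moisture deficit = 32.135 mm.


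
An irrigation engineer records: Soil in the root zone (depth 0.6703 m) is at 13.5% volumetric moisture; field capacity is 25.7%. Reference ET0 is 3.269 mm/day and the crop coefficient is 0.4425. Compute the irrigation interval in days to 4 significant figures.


Approach: apply soil-water budget scheduling, SMD = (FC-theta)/100*depth*1000; ETc = ET0*Kc; interval = SMD/ETc.
Step 1 — soil moisture deficit:
  SMD = (25.7 - 13.5)/100 * 0.6703 * 1000 = 81.7766 mm
Step 2 — daily crop ET (ETc = ET0*Kc):
  ETc = 3.269 * 0.4425 = 1.44653 mm/day
Step 3 — irrigation interval (SMD/ETc):
  interval = 81.7766 / 1.44653 = 56.53 days
Therefore the irrigation interval = 56.53 days.


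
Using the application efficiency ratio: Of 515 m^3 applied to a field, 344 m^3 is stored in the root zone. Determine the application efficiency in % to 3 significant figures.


Approach: apply the application efficiency ratio, Ea = (stored/applied)*100.
Ea = (344/515)*100 = 66.8 %
Therefore the application efficiency = 66.8 %.


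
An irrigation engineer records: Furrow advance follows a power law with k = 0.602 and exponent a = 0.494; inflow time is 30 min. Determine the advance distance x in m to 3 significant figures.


Approach: apply the power-law advance function, x = k*t^a.
x = 0.602 * 30^0.494 = 3.23 m
Therefore the advance distance x = 3.23 m.


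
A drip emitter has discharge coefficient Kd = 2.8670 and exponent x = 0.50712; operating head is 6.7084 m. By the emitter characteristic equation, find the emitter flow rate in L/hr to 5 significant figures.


Approach: apply the emitter characteristic equation, q = Kd * h^x.
q = 2.8670 * 6.7084^0.50712 = 7.5270 L/hr
Therefore the emitter flow rate = 7.5270 L/hr.


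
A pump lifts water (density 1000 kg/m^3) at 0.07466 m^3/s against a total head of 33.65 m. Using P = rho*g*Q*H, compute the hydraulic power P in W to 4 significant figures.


P = 1000 * 9.81 * 0.07466 * 33.65 = 24650 W
Therefore the hydraulic power P = 24650 W.


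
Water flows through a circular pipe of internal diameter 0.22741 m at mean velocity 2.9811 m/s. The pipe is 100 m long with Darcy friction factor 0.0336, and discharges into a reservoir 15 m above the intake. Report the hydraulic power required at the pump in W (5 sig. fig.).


Approach: apply continuity + Darcy-Weisbach + hydraulic power, Q = A*v; hf = f*(L/D)*(v^2/(2g)); H = static + hf; P = rho*g*Q*H.
Step 1 — flow rate (continuity, Q = A*v):
  A = pi*(0.22741/2)^2 = 0.04061711 m^2
  Q = 0.04061711 * 2.9811 = 0.1210837 m^3/s
Step 2 — friction head loss (Darcy-Weisbach):
  hf = 0.0336 * (100/0.22741) * (2.9811^2 / (2*9.81))
  hf = 6.692430 m
Step 3 — total head: H = 15 + 6.692430 = 21.69243 m
Step 4 — hydraulic power (P = rho*g*Q*H):
  P = 1000 * 9.81 * 0.1210837 * 21.69243 = 25767 W
Therefore the hydraulic power required at the pump = 25767 W.


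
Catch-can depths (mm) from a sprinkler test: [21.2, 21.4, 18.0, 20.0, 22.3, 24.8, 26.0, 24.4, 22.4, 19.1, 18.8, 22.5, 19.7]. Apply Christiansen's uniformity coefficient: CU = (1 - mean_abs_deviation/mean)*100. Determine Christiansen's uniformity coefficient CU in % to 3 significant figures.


mean = 21.585 mm
mean |d_i - mean| = 1.9834 mm
CU = (1 - 1.9834/21.585)*100 = 90.8 %
Therefore Christiansen's uniformity coefficient CU = 90.8 %.


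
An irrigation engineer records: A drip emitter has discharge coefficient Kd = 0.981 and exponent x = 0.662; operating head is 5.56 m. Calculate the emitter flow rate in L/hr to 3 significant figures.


Approach: apply the emitter characteristic equation, q = Kd * h^x.
q = 0.981 * 5.56^0.662 = 3.05 L/hr
Therefore the emitter flow rate = 3.05 L/hr.


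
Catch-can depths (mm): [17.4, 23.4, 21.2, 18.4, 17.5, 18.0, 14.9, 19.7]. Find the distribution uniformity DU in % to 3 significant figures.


Approach: apply the low-quarter distribution uniformity, DU = (mean of lowest quarter of readings / overall mean)*100.
sorted lowest 2 of 8: [14.9, 17.4] -> mean = 16.150 mm
overall mean = 18.812 mm
DU = (16.150/18.812)*100 = 85.8 %
Therefore the distribution uniformity DU = 85.8 %.


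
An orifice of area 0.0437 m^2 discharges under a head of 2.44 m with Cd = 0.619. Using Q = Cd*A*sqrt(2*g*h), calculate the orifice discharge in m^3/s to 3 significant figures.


Q = 0.619 * 0.0437 * sqrt(2*9.81*2.44) = 0.187 m^3/s
Therefore the orifice discharge = 0.187 m^3/s.


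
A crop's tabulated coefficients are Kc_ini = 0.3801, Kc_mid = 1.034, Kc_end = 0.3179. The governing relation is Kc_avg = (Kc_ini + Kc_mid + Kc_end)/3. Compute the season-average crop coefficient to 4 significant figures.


Kc_avg = (0.3801 + 1.034 + 0.3179)/3 = 0.5773
Therefore the season-average crop coefficient = 0.5773.


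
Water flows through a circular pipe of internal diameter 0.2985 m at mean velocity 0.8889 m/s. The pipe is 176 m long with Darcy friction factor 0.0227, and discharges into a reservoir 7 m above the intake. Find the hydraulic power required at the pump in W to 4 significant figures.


Approach: apply continuity + Darcy-Weisbach + hydraulic power, Q = A*v; hf = f*(L/D)*(v^2/(2g)); H = static + hf; P = rho*g*Q*H.
Step 1 — flow rate (continuity, Q = A*v):
  A = pi*(0.2985/2)^2 = 0.0699807 m^2
  Q = 0.0699807 * 0.8889 = 0.0622059 m^3/s
Step 2 — friction head loss (Darcy-Weisbach):
  hf = 0.0227 * (176/0.2985) * (0.8889^2 / (2*9.81))
  hf = 0.539015 m
Step 3 — total head: H = 7 + 0.539015 = 7.53902 m
Step 4 — hydraulic power (P = rho*g*Q*H):
  P = 1000 * 9.81 * 0.0622059 * 7.53902 = 4601 W
Therefore the hydraulic power required at the pump = 4601 W.


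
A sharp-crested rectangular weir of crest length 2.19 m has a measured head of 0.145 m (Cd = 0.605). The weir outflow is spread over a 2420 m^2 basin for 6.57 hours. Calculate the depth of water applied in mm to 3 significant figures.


Approach: apply the rectangular weir equation with a volume-to-depth conversion, Q = (2/3)*Cd*L*sqrt(2g)*H^1.5; d = Q*t/A * 1000.
Step 1 — weir discharge:
  Q = (2/3)*0.605*2.19*sqrt(2*9.81)*0.145^1.5 = 0.21603 m^3/s
Step 2 — volume: V = 0.21603 * 6.57*3600 = 5109.5 m^3
Step 3 — depth: d = V/A * 1000 = 5109.5/2420 * 1000 = 2110 mm
Therefore the depth of water applied = 2110 mm.


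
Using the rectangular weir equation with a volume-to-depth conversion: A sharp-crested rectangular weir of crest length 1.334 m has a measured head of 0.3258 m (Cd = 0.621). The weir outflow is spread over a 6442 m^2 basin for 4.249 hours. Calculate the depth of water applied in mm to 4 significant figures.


Approach: apply the rectangular weir equation with a volume-to-depth conversion, Q = (2/3)*Cd*L*sqrt(2g)*H^1.5; d = Q*t/A * 1000.
Step 1 — weir discharge:
  Q = (2/3)*0.621*1.334*sqrt(2*9.81)*0.3258^1.5 = 0.454917 m^3/s
Step 2 — volume: V = 0.454917 * 4.249*3600 = 6958.59 m^3
Step 3 — depth: d = V/A * 1000 = 6958.59/6442 * 1000 = 1080 mm
Therefore the depth of water applied = 1080 mm.


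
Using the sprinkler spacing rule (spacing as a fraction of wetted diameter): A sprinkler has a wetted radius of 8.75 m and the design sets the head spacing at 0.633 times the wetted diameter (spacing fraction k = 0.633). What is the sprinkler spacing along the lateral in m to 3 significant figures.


Approach: apply the sprinkler spacing rule (spacing as a fraction of wetted diameter), S = k*(2*R).
S = 0.633 * (2 * 8.75) = 11.1 m
Therefore the sprinkler spacing along the lateral = 11.1 m.


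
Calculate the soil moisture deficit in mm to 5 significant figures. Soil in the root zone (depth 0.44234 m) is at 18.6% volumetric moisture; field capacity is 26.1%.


Approach: apply the soil moisture deficit relation, SMD = (FC - theta)/100 * depth * 1000.
SMD = (26.1 - 18.6)/100 * 0.44234 * 1000 = 33.175 mm
Therefore the soil moisture deficit = 33.175 mm.


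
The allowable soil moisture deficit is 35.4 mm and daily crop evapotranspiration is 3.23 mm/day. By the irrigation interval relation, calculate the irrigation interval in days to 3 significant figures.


Approach: apply the irrigation interval relation, interval = SMD / ETc.
interval = 35.4 / 3.23 = 11.0 days
Therefore the irrigation interval = 11.0 days.


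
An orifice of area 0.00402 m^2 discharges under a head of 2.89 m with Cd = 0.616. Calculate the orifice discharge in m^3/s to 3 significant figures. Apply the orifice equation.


Approach: apply the orifice equation, Q = Cd*A*sqrt(2*g*h).
Q = 0.616 * 0.00402 * sqrt(2*9.81*2.89) = 0.0186 m^3/s
Therefore the orifice discharge = 0.0186 m^3/s.


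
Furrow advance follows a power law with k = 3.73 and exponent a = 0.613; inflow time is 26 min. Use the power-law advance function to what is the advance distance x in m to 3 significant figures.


Approach: apply the power-law advance function, x = k*t^a.
x = 3.73 * 26^0.613 = 27.5 m
Therefore the advance distance x = 27.5 m.


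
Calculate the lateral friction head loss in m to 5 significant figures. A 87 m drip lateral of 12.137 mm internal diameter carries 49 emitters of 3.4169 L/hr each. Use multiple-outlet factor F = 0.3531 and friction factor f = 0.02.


Approach: apply Darcy-Weisbach with the multiple-outlet F-factor, Q = n*q/(3600*1000) m^3/s; v = Q/A; hf = F*f*(L/D)*(v^2/(2g)).
Q = 49*3.4169/(3600*1000) = 4.650781e-05 m^3/s
A = pi*(12.137e-3/2)^2 = 1.156945e-04 m^2, so v = Q/A = 0.4019882 m/s
hf = 0.3531*0.02*(87/0.012137)*(0.4019882^2/(2*9.81)) = 0.41693 m
Therefore the lateral friction head loss = 0.41693 m.


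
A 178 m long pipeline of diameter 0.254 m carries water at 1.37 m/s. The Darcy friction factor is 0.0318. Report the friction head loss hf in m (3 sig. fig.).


Approach: apply the Darcy-Weisbach equation, hf = f*(L/D)*(v^2/(2g)).
hf = 0.0318 * (178/0.254) * (1.37^2 / (2*9.81))
hf = 2.13 m
Therefore the friction head loss hf = 2.13 m.


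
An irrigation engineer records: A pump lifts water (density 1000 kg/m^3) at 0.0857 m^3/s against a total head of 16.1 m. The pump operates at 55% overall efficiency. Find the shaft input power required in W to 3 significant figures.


Approach: apply hydraulic power then efficiency conversion, P = rho*g*Q*H; P_in = P/eta.
Step 1 — hydraulic power (P = rho*g*Q*H):
  P = 1000 * 9.81 * 0.0857 * 16.1 = 13536 W
Step 2 — input power: P_in = P/eta = 13536 / 0.55 = 24600 W
Therefore the shaft input power required = 24600 W.


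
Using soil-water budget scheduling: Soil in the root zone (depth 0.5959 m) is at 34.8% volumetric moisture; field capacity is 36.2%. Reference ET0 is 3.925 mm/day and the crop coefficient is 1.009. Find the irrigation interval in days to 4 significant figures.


Approach: apply soil-water budget scheduling, SMD = (FC-theta)/100*depth*1000; ETc = ET0*Kc; interval = SMD/ETc.
Step 1 — soil moisture deficit:
  SMD = (36.2 - 34.8)/100 * 0.5959 * 1000 = 8.34260 mm
Step 2 — daily crop ET (ETc = ET0*Kc):
  ETc = 3.925 * 1.009 = 3.96032 mm/day
Step 3 — irrigation interval (SMD/ETc):
  interval = 8.34260 / 3.96032 = 2.107 days
Therefore the irrigation interval = 2.107 days.


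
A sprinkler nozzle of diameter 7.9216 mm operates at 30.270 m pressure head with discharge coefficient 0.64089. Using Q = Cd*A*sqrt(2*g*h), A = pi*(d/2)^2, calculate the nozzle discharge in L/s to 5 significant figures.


A = pi*(7.9216e-3/2)^2 = 4.928511e-05 m^2
Q = 0.64089 * 4.928511e-05 * sqrt(2*9.81*30.270) * 1000 = 0.76976 L/s
Therefore the nozzle discharge = 0.76976 L/s.


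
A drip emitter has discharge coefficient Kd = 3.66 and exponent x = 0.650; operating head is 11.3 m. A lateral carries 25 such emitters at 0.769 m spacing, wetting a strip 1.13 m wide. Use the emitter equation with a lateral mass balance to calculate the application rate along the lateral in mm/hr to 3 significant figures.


Approach: apply the emitter equation with a lateral mass balance, q = Kd*h^x; Q = n*q; rate = Q/(n*spacing*width).
Step 1 — single emitter flow (q = Kd*h^x):
  q = 3.66 * 11.3^0.650 = 17.700 L/hr
Step 2 — total lateral flow: Q = 25 * 17.700 = 442.51 L/hr
Step 3 — wetted area: A = 25 * 0.769 * 1.13 = 21.724 m^2
Step 4 — application rate: Q/A = 442.51/21.724 = 20.4 mm/hr
Therefore the application rate along the lateral = 20.4 mm/hr.


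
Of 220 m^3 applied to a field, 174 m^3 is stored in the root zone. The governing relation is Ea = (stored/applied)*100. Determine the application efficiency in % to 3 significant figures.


Ea = (174/220)*100 = 79.1 %
Therefore the application efficiency = 79.1 %.


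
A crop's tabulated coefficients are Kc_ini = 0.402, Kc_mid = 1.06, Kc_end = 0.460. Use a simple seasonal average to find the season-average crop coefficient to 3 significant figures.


Approach: apply a simple seasonal average, Kc_avg = (Kc_ini + Kc_mid + Kc_end)/3.
Kc_avg = (0.402 + 1.06 + 0.460)/3 = 0.641
Therefore the season-average crop coefficient = 0.641.


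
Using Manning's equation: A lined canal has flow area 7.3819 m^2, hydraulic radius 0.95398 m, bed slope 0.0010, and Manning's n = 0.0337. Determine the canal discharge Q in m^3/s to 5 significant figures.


Approach: apply Manning's equation, Q = (1/n)*A*R^(2/3)*S^(1/2).
Q = (1/0.0337) * 7.3819 * 0.95398^(2/3) * 0.0010^(1/2) = 6.7127 m^3/s
Therefore the canal discharge Q = 6.7127 m^3/s.


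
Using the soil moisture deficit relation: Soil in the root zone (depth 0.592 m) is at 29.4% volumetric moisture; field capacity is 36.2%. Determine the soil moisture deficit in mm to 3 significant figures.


Approach: apply the soil moisture deficit relation, SMD = (FC - theta)/100 * depth * 1000.
SMD = (36.2 - 29.4)/100 * 0.592 * 1000 = 40.3 mm
Therefore the soil moisture deficit = 40.3 mm.


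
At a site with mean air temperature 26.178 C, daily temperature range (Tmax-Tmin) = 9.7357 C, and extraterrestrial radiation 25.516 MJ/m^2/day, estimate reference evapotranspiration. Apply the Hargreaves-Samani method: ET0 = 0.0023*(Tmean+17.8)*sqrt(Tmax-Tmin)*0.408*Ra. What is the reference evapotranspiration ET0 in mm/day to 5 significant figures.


ET0 = 0.0023*(26.178+17.8)*sqrt(9.7357)*0.408*25.516 = 3.2856 mm/day
Therefore the reference evapotranspiration ET0 = 3.2856 mm/day.


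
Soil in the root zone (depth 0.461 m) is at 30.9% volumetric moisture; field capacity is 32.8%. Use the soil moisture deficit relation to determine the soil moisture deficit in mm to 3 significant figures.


Approach: apply the soil moisture deficit relation, SMD = (FC - theta)/100 * depth * 1000.
SMD = (32.8 - 30.9)/100 * 0.461 * 1000 = 8.76 mm
Therefore the soil moisture deficit = 8.76 mm.


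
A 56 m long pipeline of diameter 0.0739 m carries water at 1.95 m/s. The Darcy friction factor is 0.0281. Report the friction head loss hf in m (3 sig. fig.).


Approach: apply the Darcy-Weisbach equation, hf = f*(L/D)*(v^2/(2g)).
hf = 0.0281 * (56/0.0739) * (1.95^2 / (2*9.81))
hf = 4.13 m
Therefore the friction head loss hf = 4.13 m.


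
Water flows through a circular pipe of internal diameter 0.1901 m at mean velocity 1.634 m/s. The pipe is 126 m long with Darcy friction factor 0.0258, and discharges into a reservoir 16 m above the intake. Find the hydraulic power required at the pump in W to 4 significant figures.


Approach: apply continuity + Darcy-Weisbach + hydraulic power, Q = A*v; hf = f*(L/D)*(v^2/(2g)); H = static + hf; P = rho*g*Q*H.
Step 1 — flow rate (continuity, Q = A*v):
  A = pi*(0.1901/2)^2 = 0.0283827 m^2
  Q = 0.0283827 * 1.634 = 0.0463774 m^3/s
Step 2 — friction head loss (Darcy-Weisbach):
  hf = 0.0258 * (126/0.1901) * (1.634^2 / (2*9.81))
  hf = 2.32709 m
Step 3 — total head: H = 16 + 2.32709 = 18.3271 m
Step 4 — hydraulic power (P = rho*g*Q*H):
  P = 1000 * 9.81 * 0.0463774 * 18.3271 = 8338 W
Therefore the hydraulic power required at the pump = 8338 W.


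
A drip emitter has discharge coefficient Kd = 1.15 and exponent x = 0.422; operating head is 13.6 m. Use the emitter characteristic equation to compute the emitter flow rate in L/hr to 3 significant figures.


Approach: apply the emitter characteristic equation, q = Kd * h^x.
q = 1.15 * 13.6^0.422 = 3.46 L/hr
Therefore the emitter flow rate = 3.46 L/hr.


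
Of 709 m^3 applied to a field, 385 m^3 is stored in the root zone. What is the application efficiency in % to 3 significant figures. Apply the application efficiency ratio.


Approach: apply the application efficiency ratio, Ea = (stored/applied)*100.
Ea = (385/709)*100 = 54.3 %
Therefore the application efficiency = 54.3 %.


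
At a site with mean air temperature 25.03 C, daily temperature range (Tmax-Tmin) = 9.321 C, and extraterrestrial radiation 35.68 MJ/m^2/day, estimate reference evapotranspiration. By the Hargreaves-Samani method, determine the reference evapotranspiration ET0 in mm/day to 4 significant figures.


Approach: apply the Hargreaves-Samani method, ET0 = 0.0023*(Tmean+17.8)*sqrt(Tmax-Tmin)*0.408*Ra.
ET0 = 0.0023*(25.03+17.8)*sqrt(9.321)*0.408*35.68 = 4.378 mm/day
Therefore the reference evapotranspiration ET0 = 4.378 mm/day.
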